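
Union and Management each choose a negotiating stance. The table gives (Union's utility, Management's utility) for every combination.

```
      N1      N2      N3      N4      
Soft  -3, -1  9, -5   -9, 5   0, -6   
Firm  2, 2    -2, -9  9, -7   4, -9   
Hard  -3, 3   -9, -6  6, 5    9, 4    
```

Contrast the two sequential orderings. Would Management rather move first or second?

If Union leads: Management's best replies are Soft→N3, Firm→N1, Hard→N3; Union's induced payoffs -9, 2, 6; outcome (Hard, N3), payoffs (6, 5).
If Management leads: Union's best replies are N1→Firm, N2→Soft, N3→Firm, N4→Hard; Management's induced payoffs 2, -5, -7, 4; outcome (Hard, N4), payoffs (9, 4).
Management gets 4 moving first and 5 moving second, so Management prefers to move second.

second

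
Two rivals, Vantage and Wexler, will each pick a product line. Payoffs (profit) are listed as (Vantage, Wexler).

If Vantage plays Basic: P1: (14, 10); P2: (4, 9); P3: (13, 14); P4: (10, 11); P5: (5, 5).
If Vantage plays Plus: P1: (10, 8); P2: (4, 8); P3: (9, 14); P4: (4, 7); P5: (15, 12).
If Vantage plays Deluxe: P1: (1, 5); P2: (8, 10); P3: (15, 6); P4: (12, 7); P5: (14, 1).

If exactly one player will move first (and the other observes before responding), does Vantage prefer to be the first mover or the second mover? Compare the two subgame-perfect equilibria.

If Vantage leads: Wexler's best replies are Basic→P3, Plus→P3, Deluxe→P2; Vantage's induced payoffs 13, 9, 8; outcome (Basic, P3), payoffs (13, 14).
If Wexler leads: Vantage's best replies are P1→Basic, P2→Deluxe, P3→Deluxe, P4→Deluxe, P5→Plus; Wexler's induced payoffs 10, 10, 6, 7, 12; outcome (Plus, P5), payoffs (15, 12).
Vantage gets 13 moving first and 15 moving second, so Vantage prefers to move second.

second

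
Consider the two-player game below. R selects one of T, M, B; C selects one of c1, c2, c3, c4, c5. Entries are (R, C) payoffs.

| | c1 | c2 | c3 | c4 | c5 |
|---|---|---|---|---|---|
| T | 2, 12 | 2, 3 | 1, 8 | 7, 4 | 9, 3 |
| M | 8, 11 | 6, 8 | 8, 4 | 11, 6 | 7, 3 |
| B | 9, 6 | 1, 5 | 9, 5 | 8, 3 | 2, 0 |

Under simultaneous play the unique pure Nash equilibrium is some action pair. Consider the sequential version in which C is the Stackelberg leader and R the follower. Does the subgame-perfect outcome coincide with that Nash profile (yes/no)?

no

Solve by backward induction (C leads).
- c1: BR = B, leader payoff 6.
- c2: BR = M, leader payoff 8.
- c3: BR = B, leader payoff 5.
- c4: BR = M, leader payoff 6.
- c5: BR = T, leader payoff 3.
Among 6, 8, 5, 6, 3, the best is 8 at c2. Subgame-perfect outcome: (M, c2) with payoffs (6, 8).
Now find the simultaneous Nash equilibrium.
R's best replies: c1→B; c2→M; c3→B; c4→M; c5→T.
C's best replies: T→c1; M→c1; B→c1.
The unique mutual best reply is (B, c1), giving (9, 6).
Sequential outcome (M, c2) differs from the Nash profile (B, c1).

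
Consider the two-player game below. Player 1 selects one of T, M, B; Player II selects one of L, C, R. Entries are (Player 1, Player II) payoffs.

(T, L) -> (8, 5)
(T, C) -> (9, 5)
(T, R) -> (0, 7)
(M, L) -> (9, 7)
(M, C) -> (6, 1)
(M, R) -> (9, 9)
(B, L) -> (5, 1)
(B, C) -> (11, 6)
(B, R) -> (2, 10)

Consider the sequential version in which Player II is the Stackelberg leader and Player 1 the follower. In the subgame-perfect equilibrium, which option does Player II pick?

R

Player 1 best-responds to each possible Player II move:
- L → Player 1 plays M (best of 8, 9, 5); Player II gets 7.
- C → Player 1 plays B (best of 9, 6, 11); Player II gets 6.
- R → Player 1 plays M (best of 0, 9, 2); Player II gets 9.
Maximizing over 7, 6, 9, Player II chooses R. Subgame-perfect outcome: (M, R) with payoffs (9, 9).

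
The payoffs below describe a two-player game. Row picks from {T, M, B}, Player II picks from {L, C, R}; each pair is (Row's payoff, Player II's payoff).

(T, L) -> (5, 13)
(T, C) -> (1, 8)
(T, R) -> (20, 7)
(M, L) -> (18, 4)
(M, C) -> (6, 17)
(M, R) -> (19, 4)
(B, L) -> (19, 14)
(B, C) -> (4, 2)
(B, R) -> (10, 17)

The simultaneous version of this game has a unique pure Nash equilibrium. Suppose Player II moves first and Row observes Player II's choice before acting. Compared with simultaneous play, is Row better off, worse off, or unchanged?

unchanged

Row best-responds to each possible Player II move:
- L → Row plays B (best of 5, 18, 19); Player II gets 14.
- C → Row plays M (best of 1, 6, 4); Player II gets 17.
- R → Row plays T (best of 20, 19, 10); Player II gets 7.
Player II's induced payoffs are 14, 17, 7, so Player II commits to C. Subgame-perfect outcome: (M, C) with payoffs (6, 17).
Under simultaneous play:
Row's best replies: L→B; C→M; R→T.
Player II's best replies: T→L; M→C; B→R.
The unique mutual best reply is (M, C), giving (6, 17).
Row earns 6 sequentially versus 6 at the Nash outcome: unchanged.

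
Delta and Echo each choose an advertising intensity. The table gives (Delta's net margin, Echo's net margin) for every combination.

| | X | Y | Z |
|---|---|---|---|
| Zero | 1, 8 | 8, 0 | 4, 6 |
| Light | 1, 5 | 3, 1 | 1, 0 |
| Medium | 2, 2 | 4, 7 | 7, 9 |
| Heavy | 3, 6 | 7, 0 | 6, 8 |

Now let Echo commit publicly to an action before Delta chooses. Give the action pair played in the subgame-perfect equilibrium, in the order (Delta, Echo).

(Medium, Z)

Backward induction with Echo moving first.
- X: BR = Heavy, leader payoff 6.
- Y: BR = Zero, leader payoff 0.
- Z: BR = Medium, leader payoff 9.
Among 6, 0, 9, the best is 9 at Z. Subgame-perfect outcome: (Medium, Z) with payoffs (7, 9).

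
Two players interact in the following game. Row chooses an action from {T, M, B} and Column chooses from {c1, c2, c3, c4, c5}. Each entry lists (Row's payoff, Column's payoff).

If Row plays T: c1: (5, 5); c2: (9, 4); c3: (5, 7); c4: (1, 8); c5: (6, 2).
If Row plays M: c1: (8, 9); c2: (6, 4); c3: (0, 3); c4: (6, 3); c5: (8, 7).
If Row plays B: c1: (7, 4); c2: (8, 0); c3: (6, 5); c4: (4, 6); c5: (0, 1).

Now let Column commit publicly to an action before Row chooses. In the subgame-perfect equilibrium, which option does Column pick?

Row best-responds to each possible Column move:
- c1 → Row plays M (best of 5, 8, 7); Column gets 9.
- c2 → Row plays T (best of 9, 6, 8); Column gets 4.
- c3 → Row plays B (best of 5, 0, 6); Column gets 5.
- c4 → Row plays M (best of 1, 6, 4); Column gets 3.
- c5 → Row plays M (best of 6, 8, 0); Column gets 7.
Among 9, 4, 5, 3, 7, the best is 9 at c1. Subgame-perfect outcome: (M, c1) with payoffs (8, 9).

c1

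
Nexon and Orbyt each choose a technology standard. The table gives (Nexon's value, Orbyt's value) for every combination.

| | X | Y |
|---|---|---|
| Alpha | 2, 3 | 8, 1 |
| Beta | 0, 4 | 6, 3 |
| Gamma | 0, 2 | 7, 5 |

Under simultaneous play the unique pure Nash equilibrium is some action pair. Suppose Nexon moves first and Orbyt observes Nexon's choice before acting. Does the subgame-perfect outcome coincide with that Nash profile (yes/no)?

Work backward from Orbyt's decision.
- Alpha: Orbyt compares 3, 1 and picks X; Nexon would get 2.
- Beta: Orbyt compares 4, 3 and picks X; Nexon would get 0.
- Gamma: Orbyt compares 2, 5 and picks Y; Nexon would get 7.
Nexon's induced payoffs are 2, 0, 7, so Nexon commits to Gamma. Subgame-perfect outcome: (Gamma, Y) with payoffs (7, 5).
Under simultaneous play:
Nexon's best replies: X→Alpha; Y→Alpha.
Orbyt's best replies: Alpha→X; Beta→X; Gamma→Y.
The unique mutual best reply is (Alpha, X), giving (2, 3).
Sequential outcome (Gamma, Y) differs from the Nash profile (Alpha, X).

no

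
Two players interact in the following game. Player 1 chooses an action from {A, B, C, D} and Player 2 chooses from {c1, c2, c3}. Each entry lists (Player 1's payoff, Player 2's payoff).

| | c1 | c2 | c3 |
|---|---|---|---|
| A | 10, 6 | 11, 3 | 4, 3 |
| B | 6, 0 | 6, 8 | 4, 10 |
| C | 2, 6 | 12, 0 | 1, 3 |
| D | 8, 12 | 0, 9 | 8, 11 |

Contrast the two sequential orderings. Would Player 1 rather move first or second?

first

If Player 1 leads: Player 2's best replies are A→c1, B→c3, C→c1, D→c1; Player 1's induced payoffs 10, 4, 2, 8; outcome (A, c1), payoffs (10, 6).
If Player 2 leads: Player 1's best replies are c1→A, c2→C, c3→D; Player 2's induced payoffs 6, 0, 11; outcome (D, c3), payoffs (8, 11).
Player 1 gets 10 moving first and 8 moving second, so Player 1 prefers to move first.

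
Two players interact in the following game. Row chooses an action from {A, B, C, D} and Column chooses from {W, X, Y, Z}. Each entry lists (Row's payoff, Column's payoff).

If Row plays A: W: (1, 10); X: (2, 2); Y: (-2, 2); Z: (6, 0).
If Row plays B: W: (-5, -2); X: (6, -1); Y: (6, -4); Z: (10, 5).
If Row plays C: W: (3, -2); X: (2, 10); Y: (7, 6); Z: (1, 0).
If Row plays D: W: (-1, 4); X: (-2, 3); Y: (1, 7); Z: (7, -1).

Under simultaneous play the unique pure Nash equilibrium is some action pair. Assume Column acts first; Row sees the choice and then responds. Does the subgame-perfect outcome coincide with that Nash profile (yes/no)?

Backward induction with Column moving first.
- W: Row compares 1, -5, 3, -1 and picks C; Column would get -2.
- X: Row compares 2, 6, 2, -2 and picks B; Column would get -1.
- Y: Row compares -2, 6, 7, 1 and picks C; Column would get 6.
- Z: Row compares 6, 10, 1, 7 and picks B; Column would get 5.
Among -2, -1, 6, 5, the best is 6 at Y. Subgame-perfect outcome: (C, Y) with payoffs (7, 6).
For the simultaneous game, intersect best replies.
Row's best replies: W→C; X→B; Y→C; Z→B.
Column's best replies: A→W; B→Z; C→X; D→Y.
Only (B, Z) has each player best-responding; Nash payoffs (10, 5).
Sequential outcome (C, Y) differs from the Nash profile (B, Z).

no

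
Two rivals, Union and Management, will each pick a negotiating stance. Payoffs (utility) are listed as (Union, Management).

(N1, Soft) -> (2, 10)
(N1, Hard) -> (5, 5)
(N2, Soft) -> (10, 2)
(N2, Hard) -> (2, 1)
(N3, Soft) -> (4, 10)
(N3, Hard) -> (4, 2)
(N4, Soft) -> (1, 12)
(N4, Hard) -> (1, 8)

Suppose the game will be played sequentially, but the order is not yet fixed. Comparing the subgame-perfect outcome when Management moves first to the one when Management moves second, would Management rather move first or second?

first

If Union leads: Management's best replies are N1→Soft, N2→Soft, N3→Soft, N4→Soft; Union's induced payoffs 2, 10, 4, 1; outcome (N2, Soft), payoffs (10, 2).
If Management leads: Union's best replies are Soft→N2, Hard→N1; Management's induced payoffs 2, 5; outcome (N1, Hard), payoffs (5, 5).
Management gets 5 moving first and 2 moving second, so Management prefers to move first.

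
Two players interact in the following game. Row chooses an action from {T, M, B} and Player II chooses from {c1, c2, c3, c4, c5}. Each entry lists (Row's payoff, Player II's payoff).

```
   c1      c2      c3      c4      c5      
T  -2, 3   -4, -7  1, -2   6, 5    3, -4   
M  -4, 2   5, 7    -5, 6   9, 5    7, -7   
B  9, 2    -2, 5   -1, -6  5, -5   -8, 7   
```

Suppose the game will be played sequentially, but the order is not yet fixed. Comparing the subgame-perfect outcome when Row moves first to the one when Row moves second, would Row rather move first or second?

first

If Row leads: Player II's best replies are T→c4, M→c2, B→c5; Row's induced payoffs 6, 5, -8; outcome (T, c4), payoffs (6, 5).
If Player II leads: Row's best replies are c1→B, c2→M, c3→T, c4→M, c5→M; Player II's induced payoffs 2, 7, -2, 5, -7; outcome (M, c2), payoffs (5, 7).
Row gets 6 moving first and 5 moving second, so Row prefers to move first.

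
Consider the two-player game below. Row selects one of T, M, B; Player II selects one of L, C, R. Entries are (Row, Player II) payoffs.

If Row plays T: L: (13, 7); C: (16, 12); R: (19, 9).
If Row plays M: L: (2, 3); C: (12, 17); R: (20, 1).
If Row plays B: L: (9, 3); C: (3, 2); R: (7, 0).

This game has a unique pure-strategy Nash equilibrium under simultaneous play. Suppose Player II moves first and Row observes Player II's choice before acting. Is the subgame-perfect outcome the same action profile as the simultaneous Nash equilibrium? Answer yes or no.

Row best-responds to each possible Player II move:
- L: Row compares 13, 2, 9 and picks T; Player II would get 7.
- C: Row compares 16, 12, 3 and picks T; Player II would get 12.
- R: Row compares 19, 20, 7 and picks M; Player II would get 1.
Among 7, 12, 1, the best is 12 at C. Subgame-perfect outcome: (T, C) with payoffs (16, 12).
Now find the simultaneous Nash equilibrium.
Row's best replies: L→T; C→T; R→M.
Player II's best replies: T→C; M→C; B→L.
The unique mutual best reply is (T, C), giving (16, 12).
Sequential outcome (T, C) coincides with the Nash profile (T, C).

yes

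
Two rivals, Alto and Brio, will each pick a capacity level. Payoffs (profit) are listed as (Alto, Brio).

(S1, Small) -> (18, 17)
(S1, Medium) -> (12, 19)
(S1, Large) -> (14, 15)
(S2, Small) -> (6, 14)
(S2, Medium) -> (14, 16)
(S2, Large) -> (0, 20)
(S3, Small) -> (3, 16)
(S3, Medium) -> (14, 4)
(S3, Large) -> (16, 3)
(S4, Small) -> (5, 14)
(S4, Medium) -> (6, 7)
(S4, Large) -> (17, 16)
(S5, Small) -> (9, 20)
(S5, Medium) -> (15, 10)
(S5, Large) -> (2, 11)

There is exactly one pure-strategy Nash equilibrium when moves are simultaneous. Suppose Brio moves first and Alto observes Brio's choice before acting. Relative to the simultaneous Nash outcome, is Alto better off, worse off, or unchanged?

better off

Alto best-responds to each possible Brio move:
- Small: Alto compares 18, 6, 3, 5, 9 and picks S1; Brio would get 17.
- Medium: Alto compares 12, 14, 14, 6, 15 and picks S5; Brio would get 10.
- Large: Alto compares 14, 0, 16, 17, 2 and picks S4; Brio would get 16.
Maximizing over 17, 10, 16, Brio chooses Small. Subgame-perfect outcome: (S1, Small) with payoffs (18, 17).
Under simultaneous play:
Alto's best replies: Small→S1; Medium→S5; Large→S4.
Brio's best replies: S1→Medium; S2→Large; S3→Small; S4→Large; S5→Small.
Only (S4, Large) has each player best-responding; Nash payoffs (17, 16).
Alto earns 18 sequentially versus 17 at the Nash outcome: better off.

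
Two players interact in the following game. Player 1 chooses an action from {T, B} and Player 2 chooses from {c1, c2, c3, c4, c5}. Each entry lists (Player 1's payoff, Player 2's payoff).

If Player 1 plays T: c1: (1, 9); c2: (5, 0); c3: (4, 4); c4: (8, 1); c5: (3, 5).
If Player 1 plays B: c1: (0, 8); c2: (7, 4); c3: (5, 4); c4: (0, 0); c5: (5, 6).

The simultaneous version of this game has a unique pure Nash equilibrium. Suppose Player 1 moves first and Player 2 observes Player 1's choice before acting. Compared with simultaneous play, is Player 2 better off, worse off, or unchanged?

Backward induction with Player 1 moving first.
- T → Player 2 plays c1 (best of 9, 0, 4, 1, 5); Player 1 gets 1.
- B → Player 2 plays c1 (best of 8, 4, 4, 0, 6); Player 1 gets 0.
Among 1, 0, the best is 1 at T. Subgame-perfect outcome: (T, c1) with payoffs (1, 9).
Under simultaneous play:
Player 1's best replies: c1→T; c2→B; c3→B; c4→T; c5→B.
Player 2's best replies: T→c1; B→c1.
Only (T, c1) has each player best-responding; Nash payoffs (1, 9).
Player 2 earns 9 sequentially versus 9 at the Nash outcome: unchanged.

unchanged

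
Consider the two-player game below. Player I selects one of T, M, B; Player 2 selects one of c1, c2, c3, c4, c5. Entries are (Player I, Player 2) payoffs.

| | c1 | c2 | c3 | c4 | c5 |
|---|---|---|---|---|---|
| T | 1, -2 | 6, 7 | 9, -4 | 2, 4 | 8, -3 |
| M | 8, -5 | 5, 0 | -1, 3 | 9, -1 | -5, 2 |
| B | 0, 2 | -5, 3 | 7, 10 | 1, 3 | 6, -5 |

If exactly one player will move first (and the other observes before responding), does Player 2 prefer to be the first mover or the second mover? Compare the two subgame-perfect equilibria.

second

If Player I leads: Player 2's best replies are T→c2, M→c3, B→c3; Player I's induced payoffs 6, -1, 7; outcome (B, c3), payoffs (7, 10).
If Player 2 leads: Player I's best replies are c1→M, c2→T, c3→T, c4→M, c5→T; Player 2's induced payoffs -5, 7, -4, -1, -3; outcome (T, c2), payoffs (6, 7).
Player 2 gets 7 moving first and 10 moving second, so Player 2 prefers to move second.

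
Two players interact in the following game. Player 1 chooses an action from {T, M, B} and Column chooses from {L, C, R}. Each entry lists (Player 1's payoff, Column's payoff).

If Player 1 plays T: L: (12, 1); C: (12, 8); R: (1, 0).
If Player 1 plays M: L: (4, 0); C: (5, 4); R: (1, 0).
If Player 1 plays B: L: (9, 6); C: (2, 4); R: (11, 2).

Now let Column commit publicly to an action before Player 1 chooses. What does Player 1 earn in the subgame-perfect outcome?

Work backward from Player 1's decision.
- L: BR = T, leader payoff 1.
- C: BR = T, leader payoff 8.
- R: BR = B, leader payoff 2.
Maximizing over 1, 8, 2, Column chooses C. Subgame-perfect outcome: (T, C) with payoffs (12, 8).

12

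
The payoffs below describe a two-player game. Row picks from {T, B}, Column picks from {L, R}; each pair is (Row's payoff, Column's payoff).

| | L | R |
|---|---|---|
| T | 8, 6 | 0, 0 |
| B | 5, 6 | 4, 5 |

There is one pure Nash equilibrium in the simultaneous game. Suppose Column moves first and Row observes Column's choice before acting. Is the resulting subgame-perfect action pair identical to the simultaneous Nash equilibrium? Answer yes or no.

yes

Work backward from Row's decision.
- L: BR = T, leader payoff 6.
- R: BR = B, leader payoff 5.
Column's induced payoffs are 6, 5, so Column commits to L. Subgame-perfect outcome: (T, L) with payoffs (8, 6).
Now find the simultaneous Nash equilibrium.
Row's best replies: L→T; R→B.
Column's best replies: T→L; B→L.
Only (T, L) has each player best-responding; Nash payoffs (8, 6).
Sequential outcome (T, L) coincides with the Nash profile (T, L).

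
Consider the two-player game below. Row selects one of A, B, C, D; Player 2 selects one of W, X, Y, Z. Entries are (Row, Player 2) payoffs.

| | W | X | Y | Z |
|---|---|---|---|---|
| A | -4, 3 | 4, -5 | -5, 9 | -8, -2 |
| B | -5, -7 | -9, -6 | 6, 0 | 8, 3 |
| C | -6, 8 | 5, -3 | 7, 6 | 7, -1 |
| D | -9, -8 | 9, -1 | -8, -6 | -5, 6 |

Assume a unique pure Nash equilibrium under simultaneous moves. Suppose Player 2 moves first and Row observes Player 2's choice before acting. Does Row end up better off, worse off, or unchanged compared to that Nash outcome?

Row best-responds to each possible Player 2 move:
- W: Row compares -4, -5, -6, -9 and picks A; Player 2 would get 3.
- X: Row compares 4, -9, 5, 9 and picks D; Player 2 would get -1.
- Y: Row compares -5, 6, 7, -8 and picks C; Player 2 would get 6.
- Z: Row compares -8, 8, 7, -5 and picks B; Player 2 would get 3.
Player 2's induced payoffs are 3, -1, 6, 3, so Player 2 commits to Y. Subgame-perfect outcome: (C, Y) with payoffs (7, 6).
Under simultaneous play:
Row's best replies: W→A; X→D; Y→C; Z→B.
Player 2's best replies: A→Y; B→Z; C→W; D→Z.
Only (B, Z) has each player best-responding; Nash payoffs (8, 3).
Row earns 7 sequentially versus 8 at the Nash outcome: worse off.

worse off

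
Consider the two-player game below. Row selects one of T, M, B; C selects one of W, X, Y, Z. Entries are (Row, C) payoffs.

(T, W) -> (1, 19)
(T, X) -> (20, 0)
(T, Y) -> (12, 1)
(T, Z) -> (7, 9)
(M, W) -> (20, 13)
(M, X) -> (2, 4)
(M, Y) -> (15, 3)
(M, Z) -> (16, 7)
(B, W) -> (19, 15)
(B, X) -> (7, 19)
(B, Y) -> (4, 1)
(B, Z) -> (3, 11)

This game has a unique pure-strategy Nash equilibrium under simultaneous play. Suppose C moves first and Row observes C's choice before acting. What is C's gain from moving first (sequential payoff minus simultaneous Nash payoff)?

0

Backward induction with C moving first.
- W → Row plays M (best of 1, 20, 19); C gets 13.
- X → Row plays T (best of 20, 2, 7); C gets 0.
- Y → Row plays M (best of 12, 15, 4); C gets 3.
- Z → Row plays M (best of 7, 16, 3); C gets 7.
Among 13, 0, 3, 7, the best is 13 at W. Subgame-perfect outcome: (M, W) with payoffs (20, 13).
For the simultaneous game, intersect best replies.
Row's best replies: W→M; X→T; Y→M; Z→M.
C's best replies: T→W; M→W; B→X.
Only (M, W) has each player best-responding; Nash payoffs (20, 13).
C's commitment gain: 13 − 13 = 0.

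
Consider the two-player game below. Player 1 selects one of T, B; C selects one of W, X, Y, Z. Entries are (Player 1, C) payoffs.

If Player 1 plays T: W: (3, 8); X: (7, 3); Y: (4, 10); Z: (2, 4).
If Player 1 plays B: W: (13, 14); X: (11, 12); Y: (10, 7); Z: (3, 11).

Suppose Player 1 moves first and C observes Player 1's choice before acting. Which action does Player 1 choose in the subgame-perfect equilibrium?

B

C best-responds to each possible Player 1 move:
- T → C plays Y (best of 8, 3, 10, 4); Player 1 gets 4.
- B → C plays W (best of 14, 12, 7, 11); Player 1 gets 13.
Player 1's induced payoffs are 4, 13, so Player 1 commits to B. Subgame-perfect outcome: (B, W) with payoffs (13, 14).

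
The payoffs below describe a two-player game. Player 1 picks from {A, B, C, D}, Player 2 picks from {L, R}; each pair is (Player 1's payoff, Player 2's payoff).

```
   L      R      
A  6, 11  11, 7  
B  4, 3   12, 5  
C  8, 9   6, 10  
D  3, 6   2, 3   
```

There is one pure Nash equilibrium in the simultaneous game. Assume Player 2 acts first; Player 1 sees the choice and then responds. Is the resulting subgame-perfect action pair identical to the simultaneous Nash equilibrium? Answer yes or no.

Solve by backward induction (Player 2 leads).
- L → Player 1 plays C (best of 6, 4, 8, 3); Player 2 gets 9.
- R → Player 1 plays B (best of 11, 12, 6, 2); Player 2 gets 5.
Among 9, 5, the best is 9 at L. Subgame-perfect outcome: (C, L) with payoffs (8, 9).
Now find the simultaneous Nash equilibrium.
Player 1's best replies: L→C; R→B.
Player 2's best replies: A→L; B→R; C→R; D→L.
Only (B, R) has each player best-responding; Nash payoffs (12, 5).
Sequential outcome (C, L) differs from the Nash profile (B, R).

no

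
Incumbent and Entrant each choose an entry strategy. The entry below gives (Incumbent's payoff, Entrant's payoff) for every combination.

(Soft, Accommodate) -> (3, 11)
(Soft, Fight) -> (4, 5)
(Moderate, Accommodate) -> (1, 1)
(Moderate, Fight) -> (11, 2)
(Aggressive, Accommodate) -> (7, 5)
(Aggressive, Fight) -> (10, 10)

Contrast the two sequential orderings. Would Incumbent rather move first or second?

first

If Incumbent leads: Entrant's best replies are Soft→Accommodate, Moderate→Fight, Aggressive→Fight; Incumbent's induced payoffs 3, 11, 10; outcome (Moderate, Fight), payoffs (11, 2).
If Entrant leads: Incumbent's best replies are Accommodate→Aggressive, Fight→Moderate; Entrant's induced payoffs 5, 2; outcome (Aggressive, Accommodate), payoffs (7, 5).
Incumbent gets 11 moving first and 7 moving second, so Incumbent prefers to move first.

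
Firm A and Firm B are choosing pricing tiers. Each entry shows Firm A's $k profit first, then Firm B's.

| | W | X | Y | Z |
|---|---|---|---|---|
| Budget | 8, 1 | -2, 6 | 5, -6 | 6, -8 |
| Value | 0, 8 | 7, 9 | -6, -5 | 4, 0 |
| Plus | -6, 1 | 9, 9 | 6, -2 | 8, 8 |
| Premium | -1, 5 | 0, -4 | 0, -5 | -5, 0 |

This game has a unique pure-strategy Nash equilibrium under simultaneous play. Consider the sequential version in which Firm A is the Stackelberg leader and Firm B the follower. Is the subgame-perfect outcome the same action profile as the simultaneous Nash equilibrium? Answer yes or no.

Solve by backward induction (Firm A leads).
- Budget: BR = X, leader payoff -2.
- Value: BR = X, leader payoff 7.
- Plus: BR = X, leader payoff 9.
- Premium: BR = W, leader payoff -1.
Among -2, 7, 9, -1, the best is 9 at Plus. Subgame-perfect outcome: (Plus, X) with payoffs (9, 9).
For the simultaneous game, intersect best replies.
Firm A's best replies: W→Budget; X→Plus; Y→Plus; Z→Plus.
Firm B's best replies: Budget→X; Value→X; Plus→X; Premium→W.
Only (Plus, X) has each player best-responding; Nash payoffs (9, 9).
Sequential outcome (Plus, X) coincides with the Nash profile (Plus, X).

yes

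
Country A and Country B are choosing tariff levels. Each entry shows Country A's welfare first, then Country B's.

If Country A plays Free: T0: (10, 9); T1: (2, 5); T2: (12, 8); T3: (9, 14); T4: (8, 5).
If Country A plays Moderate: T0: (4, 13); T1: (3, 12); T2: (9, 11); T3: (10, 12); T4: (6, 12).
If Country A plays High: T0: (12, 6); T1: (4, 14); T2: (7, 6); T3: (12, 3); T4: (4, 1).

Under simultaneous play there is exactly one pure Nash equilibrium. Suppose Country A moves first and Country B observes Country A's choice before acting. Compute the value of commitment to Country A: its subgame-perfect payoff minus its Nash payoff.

Work backward from Country B's decision.
- Free: BR = T3, leader payoff 9.
- Moderate: BR = T0, leader payoff 4.
- High: BR = T1, leader payoff 4.
Among 9, 4, 4, the best is 9 at Free. Subgame-perfect outcome: (Free, T3) with payoffs (9, 14).
Under simultaneous play:
Country A's best replies: T0→High; T1→High; T2→Free; T3→High; T4→Free.
Country B's best replies: Free→T3; Moderate→T0; High→T1.
The unique mutual best reply is (High, T1), giving (4, 14).
Country A's commitment gain: 9 − 4 = 5.

5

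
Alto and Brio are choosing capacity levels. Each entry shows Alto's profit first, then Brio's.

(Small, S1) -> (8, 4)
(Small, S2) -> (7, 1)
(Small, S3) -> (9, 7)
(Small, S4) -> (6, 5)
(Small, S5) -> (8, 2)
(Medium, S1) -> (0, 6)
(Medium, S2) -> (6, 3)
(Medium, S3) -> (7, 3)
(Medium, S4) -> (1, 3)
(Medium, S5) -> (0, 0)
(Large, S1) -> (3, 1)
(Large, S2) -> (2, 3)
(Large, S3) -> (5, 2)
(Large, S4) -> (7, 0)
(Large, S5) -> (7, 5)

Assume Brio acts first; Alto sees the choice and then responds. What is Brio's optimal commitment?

S3

Backward induction with Brio moving first.
- S1 → Alto plays Small (best of 8, 0, 3); Brio gets 4.
- S2 → Alto plays Small (best of 7, 6, 2); Brio gets 1.
- S3 → Alto plays Small (best of 9, 7, 5); Brio gets 7.
- S4 → Alto plays Large (best of 6, 1, 7); Brio gets 0.
- S5 → Alto plays Small (best of 8, 0, 7); Brio gets 2.
Among 4, 1, 7, 0, 2, the best is 7 at S3. Subgame-perfect outcome: (Small, S3) with payoffs (9, 7).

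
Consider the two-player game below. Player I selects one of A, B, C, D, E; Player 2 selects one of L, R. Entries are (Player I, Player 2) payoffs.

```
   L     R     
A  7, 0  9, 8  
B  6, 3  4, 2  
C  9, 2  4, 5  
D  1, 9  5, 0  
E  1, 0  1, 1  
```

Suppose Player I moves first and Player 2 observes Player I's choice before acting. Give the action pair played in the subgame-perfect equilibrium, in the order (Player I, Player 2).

(A, R)

Work backward from Player 2's decision.
- A → Player 2 plays R (best of 0, 8); Player I gets 9.
- B → Player 2 plays L (best of 3, 2); Player I gets 6.
- C → Player 2 plays R (best of 2, 5); Player I gets 4.
- D → Player 2 plays L (best of 9, 0); Player I gets 1.
- E → Player 2 plays R (best of 0, 1); Player I gets 1.
Among 9, 6, 4, 1, 1, the best is 9 at A. Subgame-perfect outcome: (A, R) with payoffs (9, 8).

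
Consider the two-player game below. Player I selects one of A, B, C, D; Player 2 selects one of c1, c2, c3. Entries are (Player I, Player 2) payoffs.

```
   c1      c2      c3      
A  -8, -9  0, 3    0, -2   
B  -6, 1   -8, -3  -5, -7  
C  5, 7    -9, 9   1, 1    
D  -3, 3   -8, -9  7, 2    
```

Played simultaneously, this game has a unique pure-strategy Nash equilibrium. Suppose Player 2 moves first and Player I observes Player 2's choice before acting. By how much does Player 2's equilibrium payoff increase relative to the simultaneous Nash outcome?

4

Work backward from Player I's decision.
- c1: BR = C, leader payoff 7.
- c2: BR = A, leader payoff 3.
- c3: BR = D, leader payoff 2.
Among 7, 3, 2, the best is 7 at c1. Subgame-perfect outcome: (C, c1) with payoffs (5, 7).
Under simultaneous play:
Player I's best replies: c1→C; c2→A; c3→D.
Player 2's best replies: A→c2; B→c1; C→c2; D→c1.
Only (A, c2) has each player best-responding; Nash payoffs (0, 3).
Player 2's commitment gain: 7 − 3 = 4.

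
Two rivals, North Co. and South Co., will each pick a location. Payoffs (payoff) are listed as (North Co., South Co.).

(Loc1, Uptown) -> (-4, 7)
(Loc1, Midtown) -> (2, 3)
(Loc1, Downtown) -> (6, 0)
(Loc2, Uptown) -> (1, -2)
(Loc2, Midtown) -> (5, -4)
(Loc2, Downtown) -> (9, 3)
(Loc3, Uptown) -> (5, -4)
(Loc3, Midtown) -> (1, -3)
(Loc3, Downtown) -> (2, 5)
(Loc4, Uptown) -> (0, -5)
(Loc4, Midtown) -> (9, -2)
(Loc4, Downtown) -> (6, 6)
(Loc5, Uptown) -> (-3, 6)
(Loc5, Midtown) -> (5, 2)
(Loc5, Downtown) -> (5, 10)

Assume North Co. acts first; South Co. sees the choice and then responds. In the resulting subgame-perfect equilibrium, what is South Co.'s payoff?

South Co. best-responds to each possible North Co. move:
- Loc1 → South Co. plays Uptown (best of 7, 3, 0); North Co. gets -4.
- Loc2 → South Co. plays Downtown (best of -2, -4, 3); North Co. gets 9.
- Loc3 → South Co. plays Downtown (best of -4, -3, 5); North Co. gets 2.
- Loc4 → South Co. plays Downtown (best of -5, -2, 6); North Co. gets 6.
- Loc5 → South Co. plays Downtown (best of 6, 2, 10); North Co. gets 5.
Maximizing over -4, 9, 2, 6, 5, North Co. chooses Loc2. Subgame-perfect outcome: (Loc2, Downtown) with payoffs (9, 3).

3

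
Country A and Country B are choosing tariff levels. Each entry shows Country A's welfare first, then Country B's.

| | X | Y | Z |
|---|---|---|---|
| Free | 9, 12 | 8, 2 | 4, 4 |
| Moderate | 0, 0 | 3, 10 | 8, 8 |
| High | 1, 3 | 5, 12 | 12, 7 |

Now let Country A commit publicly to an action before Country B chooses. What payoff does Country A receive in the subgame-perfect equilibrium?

9

Work backward from Country B's decision.
- Free: BR = X, leader payoff 9.
- Moderate: BR = Y, leader payoff 3.
- High: BR = Y, leader payoff 5.
Among 9, 3, 5, the best is 9 at Free. Subgame-perfect outcome: (Free, X) with payoffs (9, 12).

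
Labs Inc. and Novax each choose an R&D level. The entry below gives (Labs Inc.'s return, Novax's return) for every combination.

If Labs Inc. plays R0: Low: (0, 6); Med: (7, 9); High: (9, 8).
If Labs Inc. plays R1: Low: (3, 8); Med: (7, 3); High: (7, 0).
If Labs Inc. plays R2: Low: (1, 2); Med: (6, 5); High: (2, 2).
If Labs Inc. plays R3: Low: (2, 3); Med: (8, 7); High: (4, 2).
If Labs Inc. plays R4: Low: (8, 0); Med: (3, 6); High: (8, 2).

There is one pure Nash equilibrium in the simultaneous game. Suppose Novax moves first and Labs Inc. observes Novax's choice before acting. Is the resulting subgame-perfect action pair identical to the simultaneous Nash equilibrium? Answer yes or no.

Labs Inc. best-responds to each possible Novax move:
- Low: Labs Inc. compares 0, 3, 1, 2, 8 and picks R4; Novax would get 0.
- Med: Labs Inc. compares 7, 7, 6, 8, 3 and picks R3; Novax would get 7.
- High: Labs Inc. compares 9, 7, 2, 4, 8 and picks R0; Novax would get 8.
Maximizing over 0, 7, 8, Novax chooses High. Subgame-perfect outcome: (R0, High) with payoffs (9, 8).
For the simultaneous game, intersect best replies.
Labs Inc.'s best replies: Low→R4; Med→R3; High→R0.
Novax's best replies: R0→Med; R1→Low; R2→Med; R3→Med; R4→Med.
Only (R3, Med) has each player best-responding; Nash payoffs (8, 7).
Sequential outcome (R0, High) differs from the Nash profile (R3, Med).

no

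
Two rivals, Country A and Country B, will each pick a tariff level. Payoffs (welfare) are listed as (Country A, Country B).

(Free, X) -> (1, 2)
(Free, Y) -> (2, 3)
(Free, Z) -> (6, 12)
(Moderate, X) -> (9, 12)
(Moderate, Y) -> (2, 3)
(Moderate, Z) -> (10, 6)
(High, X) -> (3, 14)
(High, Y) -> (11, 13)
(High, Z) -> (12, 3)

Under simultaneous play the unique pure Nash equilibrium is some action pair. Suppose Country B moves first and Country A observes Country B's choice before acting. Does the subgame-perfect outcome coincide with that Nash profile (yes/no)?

Work backward from Country A's decision.
- X: BR = Moderate, leader payoff 12.
- Y: BR = High, leader payoff 13.
- Z: BR = High, leader payoff 3.
Country B's induced payoffs are 12, 13, 3, so Country B commits to Y. Subgame-perfect outcome: (High, Y) with payoffs (11, 13).
Now find the simultaneous Nash equilibrium.
Country A's best replies: X→Moderate; Y→High; Z→High.
Country B's best replies: Free→Z; Moderate→X; High→X.
Only (Moderate, X) has each player best-responding; Nash payoffs (9, 12).
Sequential outcome (High, Y) differs from the Nash profile (Moderate, X).

no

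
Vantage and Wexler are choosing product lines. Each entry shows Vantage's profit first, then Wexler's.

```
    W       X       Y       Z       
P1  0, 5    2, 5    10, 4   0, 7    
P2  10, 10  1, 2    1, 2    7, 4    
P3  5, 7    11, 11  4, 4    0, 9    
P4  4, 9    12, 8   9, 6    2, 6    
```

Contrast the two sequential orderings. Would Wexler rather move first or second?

second

If Vantage leads: Wexler's best replies are P1→Z, P2→W, P3→X, P4→W; Vantage's induced payoffs 0, 10, 11, 4; outcome (P3, X), payoffs (11, 11).
If Wexler leads: Vantage's best replies are W→P2, X→P4, Y→P1, Z→P2; Wexler's induced payoffs 10, 8, 4, 4; outcome (P2, W), payoffs (10, 10).
Wexler gets 10 moving first and 11 moving second, so Wexler prefers to move second.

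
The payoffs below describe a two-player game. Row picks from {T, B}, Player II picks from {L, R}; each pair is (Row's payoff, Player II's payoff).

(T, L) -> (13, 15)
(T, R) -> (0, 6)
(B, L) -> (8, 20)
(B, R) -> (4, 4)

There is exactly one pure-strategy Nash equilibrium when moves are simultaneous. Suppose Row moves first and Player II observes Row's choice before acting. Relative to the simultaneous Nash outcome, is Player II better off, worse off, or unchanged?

Backward induction with Row moving first.
- T: Player II compares 15, 6 and picks L; Row would get 13.
- B: Player II compares 20, 4 and picks L; Row would get 8.
Maximizing over 13, 8, Row chooses T. Subgame-perfect outcome: (T, L) with payoffs (13, 15).
Under simultaneous play:
Row's best replies: L→T; R→B.
Player II's best replies: T→L; B→L.
The unique mutual best reply is (T, L), giving (13, 15).
Player II earns 15 sequentially versus 15 at the Nash outcome: unchanged.

unchanged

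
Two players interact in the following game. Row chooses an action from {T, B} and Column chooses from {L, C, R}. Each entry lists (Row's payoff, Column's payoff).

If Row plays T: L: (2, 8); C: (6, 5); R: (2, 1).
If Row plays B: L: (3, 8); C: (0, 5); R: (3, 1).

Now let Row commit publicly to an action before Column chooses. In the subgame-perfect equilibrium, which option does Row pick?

Work backward from Column's decision.
- T: Column compares 8, 5, 1 and picks L; Row would get 2.
- B: Column compares 8, 5, 1 and picks L; Row would get 3.
Row's induced payoffs are 2, 3, so Row commits to B. Subgame-perfect outcome: (B, L) with payoffs (3, 8).

B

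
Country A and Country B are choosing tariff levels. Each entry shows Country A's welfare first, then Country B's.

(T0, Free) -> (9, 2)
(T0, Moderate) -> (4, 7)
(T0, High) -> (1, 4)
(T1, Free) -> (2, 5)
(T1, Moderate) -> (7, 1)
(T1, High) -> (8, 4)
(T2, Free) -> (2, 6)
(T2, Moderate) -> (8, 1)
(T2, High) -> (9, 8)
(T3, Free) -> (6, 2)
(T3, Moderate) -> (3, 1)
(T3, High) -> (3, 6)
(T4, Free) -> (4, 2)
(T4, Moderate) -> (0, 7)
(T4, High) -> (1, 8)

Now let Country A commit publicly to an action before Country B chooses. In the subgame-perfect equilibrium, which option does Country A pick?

Backward induction with Country A moving first.
- T0 → Country B plays Moderate (best of 2, 7, 4); Country A gets 4.
- T1 → Country B plays Free (best of 5, 1, 4); Country A gets 2.
- T2 → Country B plays High (best of 6, 1, 8); Country A gets 9.
- T3 → Country B plays High (best of 2, 1, 6); Country A gets 3.
- T4 → Country B plays High (best of 2, 7, 8); Country A gets 1.
Country A's induced payoffs are 4, 2, 9, 3, 1, so Country A commits to T2. Subgame-perfect outcome: (T2, High) with payoffs (9, 8).

T2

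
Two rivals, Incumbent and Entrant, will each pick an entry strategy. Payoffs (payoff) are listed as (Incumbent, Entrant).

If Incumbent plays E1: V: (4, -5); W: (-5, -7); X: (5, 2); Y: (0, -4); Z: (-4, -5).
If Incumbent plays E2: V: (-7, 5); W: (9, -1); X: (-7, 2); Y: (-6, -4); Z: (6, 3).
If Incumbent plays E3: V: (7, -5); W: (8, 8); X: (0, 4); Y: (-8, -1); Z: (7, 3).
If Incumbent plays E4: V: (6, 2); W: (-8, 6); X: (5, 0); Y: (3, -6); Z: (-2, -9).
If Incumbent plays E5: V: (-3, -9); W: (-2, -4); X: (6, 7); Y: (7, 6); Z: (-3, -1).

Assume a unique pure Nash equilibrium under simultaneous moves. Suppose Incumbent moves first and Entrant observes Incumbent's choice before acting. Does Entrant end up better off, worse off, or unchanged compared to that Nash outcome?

Work backward from Entrant's decision.
- E1: Entrant compares -5, -7, 2, -4, -5 and picks X; Incumbent would get 5.
- E2: Entrant compares 5, -1, 2, -4, 3 and picks V; Incumbent would get -7.
- E3: Entrant compares -5, 8, 4, -1, 3 and picks W; Incumbent would get 8.
- E4: Entrant compares 2, 6, 0, -6, -9 and picks W; Incumbent would get -8.
- E5: Entrant compares -9, -4, 7, 6, -1 and picks X; Incumbent would get 6.
Maximizing over 5, -7, 8, -8, 6, Incumbent chooses E3. Subgame-perfect outcome: (E3, W) with payoffs (8, 8).
For the simultaneous game, intersect best replies.
Incumbent's best replies: V→E3; W→E2; X→E5; Y→E5; Z→E3.
Entrant's best replies: E1→X; E2→V; E3→W; E4→W; E5→X.
Only (E5, X) has each player best-responding; Nash payoffs (6, 7).
Entrant earns 8 sequentially versus 7 at the Nash outcome: better off.

better off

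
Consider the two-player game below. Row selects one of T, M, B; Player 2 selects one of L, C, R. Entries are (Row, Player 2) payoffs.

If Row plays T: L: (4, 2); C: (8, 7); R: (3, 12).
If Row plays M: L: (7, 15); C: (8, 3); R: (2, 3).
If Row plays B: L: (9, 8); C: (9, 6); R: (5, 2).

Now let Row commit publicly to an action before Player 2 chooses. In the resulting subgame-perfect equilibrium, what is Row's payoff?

9

Solve by backward induction (Row leads).
- T → Player 2 plays R (best of 2, 7, 12); Row gets 3.
- M → Player 2 plays L (best of 15, 3, 3); Row gets 7.
- B → Player 2 plays L (best of 8, 6, 2); Row gets 9.
Maximizing over 3, 7, 9, Row chooses B. Subgame-perfect outcome: (B, L) with payoffs (9, 8).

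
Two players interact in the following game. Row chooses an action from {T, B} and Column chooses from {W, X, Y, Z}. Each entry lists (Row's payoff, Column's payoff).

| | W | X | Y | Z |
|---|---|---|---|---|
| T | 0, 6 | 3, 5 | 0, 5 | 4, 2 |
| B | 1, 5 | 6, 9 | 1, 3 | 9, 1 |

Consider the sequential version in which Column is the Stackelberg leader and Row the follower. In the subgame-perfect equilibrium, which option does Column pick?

X

Backward induction with Column moving first.
- W: Row compares 0, 1 and picks B; Column would get 5.
- X: Row compares 3, 6 and picks B; Column would get 9.
- Y: Row compares 0, 1 and picks B; Column would get 3.
- Z: Row compares 4, 9 and picks B; Column would get 1.
Maximizing over 5, 9, 3, 1, Column chooses X. Subgame-perfect outcome: (B, X) with payoffs (6, 9).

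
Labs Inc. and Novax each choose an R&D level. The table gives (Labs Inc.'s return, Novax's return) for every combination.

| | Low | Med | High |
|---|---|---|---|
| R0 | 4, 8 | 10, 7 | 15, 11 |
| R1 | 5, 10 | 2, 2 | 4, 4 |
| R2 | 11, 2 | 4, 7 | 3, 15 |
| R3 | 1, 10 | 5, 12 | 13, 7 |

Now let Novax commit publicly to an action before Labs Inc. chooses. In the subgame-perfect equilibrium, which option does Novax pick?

High

Labs Inc. best-responds to each possible Novax move:
- Low: Labs Inc. compares 4, 5, 11, 1 and picks R2; Novax would get 2.
- Med: Labs Inc. compares 10, 2, 4, 5 and picks R0; Novax would get 7.
- High: Labs Inc. compares 15, 4, 3, 13 and picks R0; Novax would get 11.
Novax's induced payoffs are 2, 7, 11, so Novax commits to High. Subgame-perfect outcome: (R0, High) with payoffs (15, 11).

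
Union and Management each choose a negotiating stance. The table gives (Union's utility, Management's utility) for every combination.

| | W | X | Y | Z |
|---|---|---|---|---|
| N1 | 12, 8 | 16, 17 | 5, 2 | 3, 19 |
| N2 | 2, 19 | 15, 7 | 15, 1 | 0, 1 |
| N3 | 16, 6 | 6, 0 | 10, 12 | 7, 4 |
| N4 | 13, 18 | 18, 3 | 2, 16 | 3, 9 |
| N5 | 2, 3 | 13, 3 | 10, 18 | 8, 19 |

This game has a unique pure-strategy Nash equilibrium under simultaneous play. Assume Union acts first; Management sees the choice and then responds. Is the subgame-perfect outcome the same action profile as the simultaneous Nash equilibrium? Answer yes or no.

Backward induction with Union moving first.
- N1: BR = Z, leader payoff 3.
- N2: BR = W, leader payoff 2.
- N3: BR = Y, leader payoff 10.
- N4: BR = W, leader payoff 13.
- N5: BR = Z, leader payoff 8.
Union's induced payoffs are 3, 2, 10, 13, 8, so Union commits to N4. Subgame-perfect outcome: (N4, W) with payoffs (13, 18).
Under simultaneous play:
Union's best replies: W→N3; X→N4; Y→N2; Z→N5.
Management's best replies: N1→Z; N2→W; N3→Y; N4→W; N5→Z.
The unique mutual best reply is (N5, Z), giving (8, 19).
Sequential outcome (N4, W) differs from the Nash profile (N5, Z).

no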